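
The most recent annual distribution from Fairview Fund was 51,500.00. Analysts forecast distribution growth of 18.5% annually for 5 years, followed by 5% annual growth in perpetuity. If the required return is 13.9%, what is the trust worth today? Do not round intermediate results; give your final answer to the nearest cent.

1031023.20

D_1 = 61027.50000
D_2 = 72317.58750
D_3 = 85696.34119
D_4 = 101550.16431
D_5 = 120336.94470
Terminal value at year 5: TV = D_5×(1+g_2)/(r−g_2) = 126353.79194/0.089 = 1419705.52741
P_0 = D_1/(1+r)^1 + D_2/(1+r)^2 + D_3/(1+r)^3 + D_4/(1+r)^4 + D_5/(1+r)^5 + TV/(1+r)^5
    = 53579.89464 + 55743.78855 + 57995.07412 + 60337.28080 + 62774.08056 + 740593.08521 = 1031023.20389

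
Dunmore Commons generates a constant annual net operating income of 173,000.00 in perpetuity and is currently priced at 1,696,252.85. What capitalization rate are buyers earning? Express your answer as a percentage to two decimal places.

P = C/r ⇒ r = C/P = 173,000.00/1,696,252.85 = 0.101990

10.20%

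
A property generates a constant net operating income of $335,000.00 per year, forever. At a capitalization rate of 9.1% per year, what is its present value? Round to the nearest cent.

Level perpetuity: PV = C / r = $335,000.00 / 0.091 = $3,681,318.68

$3681318.68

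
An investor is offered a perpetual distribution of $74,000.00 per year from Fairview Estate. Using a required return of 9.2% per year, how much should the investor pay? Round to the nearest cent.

$804347.83

Level perpetuity: PV = C / r = $74,000.00 / 0.092 = $804,347.83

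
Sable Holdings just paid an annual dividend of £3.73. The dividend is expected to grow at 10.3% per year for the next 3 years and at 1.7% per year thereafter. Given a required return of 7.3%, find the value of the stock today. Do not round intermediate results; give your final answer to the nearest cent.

D_1 = 4.11419
D_2 = 4.53795
D_3 = 5.00536
Terminal value at year 3: TV = D_3×(1+g_2)/(r−g_2) = 5.09045/0.056 = 90.90092
P_0 = D_1/(1+r)^1 + D_2/(1+r)^2 + D_3/(1+r)^3 + TV/(1+r)^3
    = 3.83429 + 3.94149 + 4.05169 + 73.58158 = 85.40905

£85.41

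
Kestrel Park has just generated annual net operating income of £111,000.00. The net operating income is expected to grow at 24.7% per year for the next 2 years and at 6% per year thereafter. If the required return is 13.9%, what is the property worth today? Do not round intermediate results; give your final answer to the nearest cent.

D_1 = 138417.00000
D_2 = 172605.99900
Terminal value at year 2: TV = D_2×(1+g_2)/(r−g_2) = 182962.35894/0.079 = 2315979.22709
P_0 = D_1/(1+r)^1 + D_2/(1+r)^2 + TV/(1+r)^2
    = 121525.02195 + 133048.02666 + 1785201.37043 = 2039774.41904

£2039774.42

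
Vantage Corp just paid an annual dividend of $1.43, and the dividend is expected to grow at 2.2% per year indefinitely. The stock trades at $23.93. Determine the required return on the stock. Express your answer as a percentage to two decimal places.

8.31%

D₁ = $1.43 × 1.022 = $1.4615
P = D₁/(r − g) ⇒ r = D₁/P + g = $1.4615/$23.93 + 0.022 = 0.061072 + 0.022 = 0.083072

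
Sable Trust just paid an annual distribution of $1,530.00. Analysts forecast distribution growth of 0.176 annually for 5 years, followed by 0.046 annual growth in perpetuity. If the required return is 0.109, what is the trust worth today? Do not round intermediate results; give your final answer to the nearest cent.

$43214.71

D_1 = 1799.28000
D_2 = 2115.95328
D_3 = 2488.36106
D_4 = 2926.31260
D_5 = 3441.34362
Terminal value at year 5: TV = D_5×(1+g_2)/(r−g_2) = 3599.64543/0.063 = 57137.22902
P_0 = D_1/(1+r)^1 + D_2/(1+r)^2 + D_3/(1+r)^3 + D_4/(1+r)^4 + D_5/(1+r)^5 + TV/(1+r)^5
    = 1622.43463 + 1720.45367 + 1824.39451 + 1934.61492 + 2051.49427 + 34061.31760 = 43214.70960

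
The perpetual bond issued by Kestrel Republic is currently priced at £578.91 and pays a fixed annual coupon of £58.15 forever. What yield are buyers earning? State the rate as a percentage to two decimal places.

10.04%

P = C/r ⇒ r = C/P = £58.15/£578.91 = 0.100447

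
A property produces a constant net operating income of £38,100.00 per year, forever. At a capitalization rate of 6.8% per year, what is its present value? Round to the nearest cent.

Level perpetuity: PV = C / r = £38,100.00 / 0.068 = £560,294.12

£560294.12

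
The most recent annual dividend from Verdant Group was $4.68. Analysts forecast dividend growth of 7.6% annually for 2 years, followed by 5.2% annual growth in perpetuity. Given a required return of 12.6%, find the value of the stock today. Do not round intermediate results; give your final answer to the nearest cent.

$69.50

D_1 = 5.03568
D_2 = 5.41839
Terminal value at year 2: TV = D_2×(1+g_2)/(r−g_2) = 5.70015/0.074 = 77.02903
P_0 = D_1/(1+r)^1 + D_2/(1+r)^2 + TV/(1+r)^2
    = 4.47218 + 4.27360 + 60.75439 = 69.50017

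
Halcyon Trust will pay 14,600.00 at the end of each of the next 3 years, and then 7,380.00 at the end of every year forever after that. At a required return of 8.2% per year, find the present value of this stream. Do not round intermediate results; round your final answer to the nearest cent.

108539.70

PV of 3-year annuity: 14,600.00 × [1 − (1+0.082)^−3] / 0.082 = 37490.24578
Perpetuity value at year 3: 7,380.00 / 0.082 = 90000.00000
PV of perpetuity: 90000.00000 / (1+0.082)^3 = 71049.45111
Total PV = 37490.24578 + 71049.45111 = 108539.69689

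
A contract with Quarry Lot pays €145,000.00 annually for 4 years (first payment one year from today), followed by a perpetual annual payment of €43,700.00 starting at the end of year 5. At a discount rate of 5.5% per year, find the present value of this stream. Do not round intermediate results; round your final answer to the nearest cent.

PV of 4-year annuity: €145,000.00 × [1 − (1+0.055)^−4] / 0.055 = 508246.76766
Perpetuity value at year 4: €43,700.00 / 0.055 = 794545.45455
PV of perpetuity: 794545.45455 / (1+0.055)^4 = 641370.39422
Total PV = 508246.76766 + 641370.39422 = 1149617.16188

€1149617.16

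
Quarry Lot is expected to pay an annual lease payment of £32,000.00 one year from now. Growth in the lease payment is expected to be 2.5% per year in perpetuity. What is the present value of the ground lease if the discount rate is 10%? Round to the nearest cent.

£426666.67

Growing perpetuity: P = D₁ / (r − g) = £32,000.0000 / (0.1 − 0.025) = £426,666.67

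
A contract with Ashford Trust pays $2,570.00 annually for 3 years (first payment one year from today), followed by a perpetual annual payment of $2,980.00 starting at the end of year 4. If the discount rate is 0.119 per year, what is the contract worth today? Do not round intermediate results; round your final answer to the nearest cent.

PV of 3-year annuity: $2,570.00 × [1 − (1+0.119)^−3] / 0.119 = 6183.32904
Perpetuity value at year 3: $2,980.00 / 0.119 = 25042.01681
PV of perpetuity: 25042.01681 / (1+0.119)^3 = 17872.24228
Total PV = 6183.32904 + 17872.24228 = 24055.57132

$24055.57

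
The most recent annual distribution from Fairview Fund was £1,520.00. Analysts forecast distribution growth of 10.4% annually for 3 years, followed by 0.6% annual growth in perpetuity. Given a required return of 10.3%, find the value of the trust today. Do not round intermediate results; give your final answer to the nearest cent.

D_1 = 1678.08000
D_2 = 1852.60032
D_3 = 2045.27075
Terminal value at year 3: TV = D_3×(1+g_2)/(r−g_2) = 2057.54238/0.097 = 21211.77709
P_0 = D_1/(1+r)^1 + D_2/(1+r)^2 + D_3/(1+r)^3 + TV/(1+r)^3
    = 1521.37806 + 1522.75737 + 1524.13793 + 15807.03873 = 20375.31208

£20375.31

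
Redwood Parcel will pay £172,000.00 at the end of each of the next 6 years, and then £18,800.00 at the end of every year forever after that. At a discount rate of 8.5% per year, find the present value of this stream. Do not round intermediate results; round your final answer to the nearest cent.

£918786.02

PV of 6-year annuity: £172,000.00 × [1 − (1+0.085)^−6] / 0.085 = 783216.99316
Perpetuity value at year 6: £18,800.00 / 0.085 = 221176.47059
PV of perpetuity: 221176.47059 / (1+0.085)^6 = 135569.03180
Total PV = 783216.99316 + 135569.03180 = 918786.02496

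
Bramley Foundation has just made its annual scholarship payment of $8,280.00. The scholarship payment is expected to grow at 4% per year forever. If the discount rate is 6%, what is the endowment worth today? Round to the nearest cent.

D₁ = D₀ × (1 + g) = $8,280.00 × 1.04 = $8,611.2000
Growing perpetuity: P = D₁ / (r − g) = $8,611.2000 / (0.06 − 0.04) = $430,560.00

$430560.00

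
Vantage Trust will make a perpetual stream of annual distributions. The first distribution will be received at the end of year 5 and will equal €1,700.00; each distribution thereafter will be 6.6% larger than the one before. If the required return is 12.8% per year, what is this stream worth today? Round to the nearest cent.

€16936.39

Value at end of year 4: C₁ / (r − g) = €1,700.00 / (0.128 − 0.066) = €27,419.3548
Discount to today: PV = €27,419.3548 / (1 + 0.128)^4 = €27,419.3548 / 1.618961 = €16,936.39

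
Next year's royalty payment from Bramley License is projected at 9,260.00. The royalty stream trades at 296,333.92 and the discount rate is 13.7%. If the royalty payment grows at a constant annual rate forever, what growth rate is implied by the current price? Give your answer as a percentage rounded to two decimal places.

P = D₁/(r−g) ⇒ g = r − D₁/P = 0.137 − 9,260.00/296,333.92 = 0.105751

10.58%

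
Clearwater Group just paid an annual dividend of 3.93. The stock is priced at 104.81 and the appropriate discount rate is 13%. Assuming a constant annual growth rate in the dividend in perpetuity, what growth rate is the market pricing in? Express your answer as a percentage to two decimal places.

P = D₀(1+g)/(r−g) ⇒ P(r−g) = D₀(1+g) ⇒ g(P+D₀) = P·r − D₀
g = (P·r − D₀)/(P + D₀) = (104.81×0.13 − 3.93) / (104.81 + 3.93) = 0.089160

8.92%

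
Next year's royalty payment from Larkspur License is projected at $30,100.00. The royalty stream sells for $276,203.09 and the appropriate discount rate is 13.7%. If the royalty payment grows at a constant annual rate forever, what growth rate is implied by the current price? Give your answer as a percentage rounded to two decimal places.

P = D₁/(r−g) ⇒ g = r − D₁/P = 0.137 − $30,100.00/$276,203.09 = 0.028022

2.80%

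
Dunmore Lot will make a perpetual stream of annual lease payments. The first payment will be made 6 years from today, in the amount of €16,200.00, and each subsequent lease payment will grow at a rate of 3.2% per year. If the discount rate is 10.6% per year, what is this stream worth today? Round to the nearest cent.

Value at end of year 5: C₁ / (r − g) = €16,200.00 / (0.106 − 0.032) = €218,918.9189
Discount to today: PV = €218,918.9189 / (1 + 0.106)^5 = €218,918.9189 / 1.654915 = €132,284.10

€132284.10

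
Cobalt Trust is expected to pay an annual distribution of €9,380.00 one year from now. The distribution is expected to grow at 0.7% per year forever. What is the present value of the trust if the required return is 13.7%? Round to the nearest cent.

€72153.85

Growing perpetuity: P = D₁ / (r − g) = €9,380.0000 / (0.137 − 0.007) = €72,153.85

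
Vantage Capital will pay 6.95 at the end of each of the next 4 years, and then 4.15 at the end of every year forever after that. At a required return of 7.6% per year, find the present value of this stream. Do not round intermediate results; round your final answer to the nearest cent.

PV of 4-year annuity: 6.95 × [1 − (1+0.076)^−4] / 0.076 = 23.22573
Perpetuity value at year 4: 4.15 / 0.076 = 54.60526
PV of perpetuity: 54.60526 / (1+0.076)^4 = 40.73666
Total PV = 23.22573 + 40.73666 = 63.96239

63.96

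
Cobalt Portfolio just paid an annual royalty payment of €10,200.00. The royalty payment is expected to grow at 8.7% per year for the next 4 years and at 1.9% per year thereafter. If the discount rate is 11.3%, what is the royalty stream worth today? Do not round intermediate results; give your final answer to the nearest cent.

€139069.03

D_1 = 11087.40000
D_2 = 12052.00380
D_3 = 13100.52813
D_4 = 14240.27408
Terminal value at year 4: TV = D_4×(1+g_2)/(r−g_2) = 14510.83929/0.094 = 154370.63070
P_0 = D_1/(1+r)^1 + D_2/(1+r)^2 + D_3/(1+r)^3 + D_4/(1+r)^4 + TV/(1+r)^4
    = 9961.72507 + 9729.01631 + 9501.74369 + 9279.78022 + 100596.76646 = 139069.03175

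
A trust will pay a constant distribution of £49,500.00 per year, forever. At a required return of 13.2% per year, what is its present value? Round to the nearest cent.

£375000.00

Level perpetuity: PV = C / r = £49,500.00 / 0.132 = £375,000.00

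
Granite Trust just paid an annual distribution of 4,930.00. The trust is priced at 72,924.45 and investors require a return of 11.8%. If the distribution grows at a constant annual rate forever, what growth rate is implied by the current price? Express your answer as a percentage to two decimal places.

4.72%

P = D₀(1+g)/(r−g) ⇒ P(r−g) = D₀(1+g) ⇒ g(P+D₀) = P·r − D₀
g = (P·r − D₀)/(P + D₀) = (72,924.45×0.118 − 4,930.00) / (72,924.45 + 4,930.00) = 0.047205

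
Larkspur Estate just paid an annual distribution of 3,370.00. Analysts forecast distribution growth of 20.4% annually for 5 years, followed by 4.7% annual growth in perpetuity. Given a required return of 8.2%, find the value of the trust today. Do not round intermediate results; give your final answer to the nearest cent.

195472.99

D_1 = 4057.48000
D_2 = 4885.20592
D_3 = 5881.78793
D_4 = 7081.67266
D_5 = 8526.33389
Terminal value at year 5: TV = D_5×(1+g_2)/(r−g_2) = 8927.07158/0.035 = 255059.18804
P_0 = D_1/(1+r)^1 + D_2/(1+r)^2 + D_3/(1+r)^3 + D_4/(1+r)^4 + D_5/(1+r)^5 + TV/(1+r)^5
    = 3749.98152 + 4172.80753 + 4643.30893 + 5166.86132 + 5749.44643 + 171990.58313 = 195472.98885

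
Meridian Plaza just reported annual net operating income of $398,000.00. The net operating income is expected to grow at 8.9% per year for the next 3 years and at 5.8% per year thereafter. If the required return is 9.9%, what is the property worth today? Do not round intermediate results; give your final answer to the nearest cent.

D_1 = 433422.00000
D_2 = 471996.55800
D_3 = 514004.25166
Terminal value at year 3: TV = D_3×(1+g_2)/(r−g_2) = 543816.49826/0.041 = 13263817.03069
P_0 = D_1/(1+r)^1 + D_2/(1+r)^2 + D_3/(1+r)^3 + TV/(1+r)^3
    = 394378.52593 + 390790.00431 + 387234.13530 + 9992529.63781 = 11164932.30336

$11164932.30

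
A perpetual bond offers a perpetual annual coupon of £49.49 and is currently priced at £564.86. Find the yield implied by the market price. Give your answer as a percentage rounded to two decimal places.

8.76%

P = C/r ⇒ r = C/P = £49.49/£564.86 = 0.087615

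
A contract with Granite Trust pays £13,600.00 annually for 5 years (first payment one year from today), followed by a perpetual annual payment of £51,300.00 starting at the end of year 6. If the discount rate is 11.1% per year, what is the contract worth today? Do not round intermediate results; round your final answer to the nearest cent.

£323176.64

PV of 5-year annuity: £13,600.00 × [1 − (1+0.111)^−5] / 0.111 = 50138.01318
Perpetuity value at year 5: £51,300.00 / 0.111 = 462162.16216
PV of perpetuity: 462162.16216 / (1+0.111)^5 = 273038.62715
Total PV = 50138.01318 + 273038.62715 = 323176.64033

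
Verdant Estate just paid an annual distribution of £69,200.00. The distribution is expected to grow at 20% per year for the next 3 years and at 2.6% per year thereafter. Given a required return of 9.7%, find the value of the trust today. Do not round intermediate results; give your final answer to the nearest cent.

D_1 = 83040.00000
D_2 = 99648.00000
D_3 = 119577.60000
Terminal value at year 3: TV = D_3×(1+g_2)/(r−g_2) = 122686.61760/0.071 = 1727980.52958
P_0 = D_1/(1+r)^1 + D_2/(1+r)^2 + D_3/(1+r)^3 + TV/(1+r)^3
    = 75697.35643 + 82804.76546 + 90579.50643 + 1308937.65631 = 1558019.28463

£1558019.28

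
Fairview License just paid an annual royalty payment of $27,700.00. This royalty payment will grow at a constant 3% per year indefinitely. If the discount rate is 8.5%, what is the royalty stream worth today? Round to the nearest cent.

D₁ = D₀ × (1 + g) = $27,700.00 × 1.03 = $28,531.0000
Growing perpetuity: P = D₁ / (r − g) = $28,531.0000 / (0.085 − 0.03) = $518,745.45

$518745.45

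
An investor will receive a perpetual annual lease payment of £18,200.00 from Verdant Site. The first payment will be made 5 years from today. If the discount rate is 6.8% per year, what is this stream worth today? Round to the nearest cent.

Value at end of year 4: C / r = £18,200.00 / 0.068 = £267,647.0588
Discount to today: PV = £267,647.0588 / (1 + 0.068)^4 = £267,647.0588 / 1.301023 = £205,720.45

£205720.45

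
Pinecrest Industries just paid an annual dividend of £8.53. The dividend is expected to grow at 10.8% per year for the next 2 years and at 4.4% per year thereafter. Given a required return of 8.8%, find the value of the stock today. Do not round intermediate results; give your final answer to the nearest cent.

D_1 = 9.45124
D_2 = 10.47197
Terminal value at year 2: TV = D_2×(1+g_2)/(r−g_2) = 10.93274/0.044 = 248.47138
P_0 = D_1/(1+r)^1 + D_2/(1+r)^2 + TV/(1+r)^2
    = 8.68680 + 8.84649 + 209.90297 = 227.43626

£227.44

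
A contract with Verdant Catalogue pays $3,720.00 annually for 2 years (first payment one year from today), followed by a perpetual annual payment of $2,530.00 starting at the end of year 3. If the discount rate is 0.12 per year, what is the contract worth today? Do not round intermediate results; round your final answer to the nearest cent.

PV of 2-year annuity: $3,720.00 × [1 − (1+0.12)^−2] / 0.12 = 6286.98980
Perpetuity value at year 2: $2,530.00 / 0.12 = 21083.33333
PV of perpetuity: 21083.33333 / (1+0.12)^2 = 16807.50425
Total PV = 6286.98980 + 16807.50425 = 23094.49405

$23094.49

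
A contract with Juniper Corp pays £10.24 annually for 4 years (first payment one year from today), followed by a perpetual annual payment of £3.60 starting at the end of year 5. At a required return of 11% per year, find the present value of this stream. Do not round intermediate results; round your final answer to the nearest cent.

PV of 4-year annuity: £10.24 × [1 − (1+0.11)^−4] / 0.11 = 31.76904
Perpetuity value at year 4: £3.60 / 0.11 = 32.72727
PV of perpetuity: 32.72727 / (1+0.11)^4 = 21.55847
Total PV = 31.76904 + 21.55847 = 53.32751

£53.33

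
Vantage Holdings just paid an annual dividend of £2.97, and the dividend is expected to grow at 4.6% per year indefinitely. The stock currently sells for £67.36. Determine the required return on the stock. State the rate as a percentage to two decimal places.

D₁ = £2.97 × 1.046 = £3.1066
P = D₁/(r − g) ⇒ r = D₁/P + g = £3.1066/£67.36 + 0.046 = 0.046120 + 0.046 = 0.092120

9.21%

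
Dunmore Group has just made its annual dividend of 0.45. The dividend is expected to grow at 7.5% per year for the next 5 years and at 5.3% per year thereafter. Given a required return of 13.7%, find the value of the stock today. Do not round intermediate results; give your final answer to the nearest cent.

6.17

D_1 = 0.48375
D_2 = 0.52003
D_3 = 0.55903
D_4 = 0.60096
D_5 = 0.64603
Terminal value at year 5: TV = D_5×(1+g_2)/(r−g_2) = 0.68027/0.084 = 8.09849
P_0 = D_1/(1+r)^1 + D_2/(1+r)^2 + D_3/(1+r)^3 + D_4/(1+r)^4 + D_5/(1+r)^5 + TV/(1+r)^5
    = 0.42546 + 0.40226 + 0.38033 + 0.35959 + 0.33998 + 4.26188 = 6.16950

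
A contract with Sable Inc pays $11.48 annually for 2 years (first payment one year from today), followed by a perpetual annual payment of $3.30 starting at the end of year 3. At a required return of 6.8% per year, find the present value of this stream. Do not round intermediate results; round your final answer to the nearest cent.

PV of 2-year annuity: $11.48 × [1 − (1+0.068)^−2] / 0.068 = 20.81373
Perpetuity value at year 2: $3.30 / 0.068 = 48.52941
PV of perpetuity: 48.52941 / (1+0.068)^2 = 42.54637
Total PV = 20.81373 + 42.54637 = 63.36010

$63.36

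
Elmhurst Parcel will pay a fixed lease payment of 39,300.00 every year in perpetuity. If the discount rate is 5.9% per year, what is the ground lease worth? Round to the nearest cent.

Level perpetuity: PV = C / r = 39,300.00 / 0.059 = 666,101.69

666101.69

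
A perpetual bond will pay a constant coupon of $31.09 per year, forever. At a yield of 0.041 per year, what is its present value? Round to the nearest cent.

Level perpetuity: PV = C / r = $31.09 / 0.041 = $758.29

$758.29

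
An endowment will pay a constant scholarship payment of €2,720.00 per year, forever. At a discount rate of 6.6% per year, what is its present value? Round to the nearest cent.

Level perpetuity: PV = C / r = €2,720.00 / 0.066 = €41,212.12

€41212.12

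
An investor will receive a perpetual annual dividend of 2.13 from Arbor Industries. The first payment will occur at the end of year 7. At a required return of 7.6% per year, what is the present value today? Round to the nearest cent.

18.06

Value at end of year 6: C / r = 2.13 / 0.076 = 28.0263
Discount to today: PV = 28.0263 / (1 + 0.076)^6 = 28.0263 / 1.551935 = 18.06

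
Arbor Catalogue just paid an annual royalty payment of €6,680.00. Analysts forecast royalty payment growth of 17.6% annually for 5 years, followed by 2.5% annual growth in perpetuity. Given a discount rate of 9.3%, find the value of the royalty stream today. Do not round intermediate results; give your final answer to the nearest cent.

D_1 = 7855.68000
D_2 = 9238.27968
D_3 = 10864.21690
D_4 = 12776.31908
D_5 = 15024.95124
Terminal value at year 5: TV = D_5×(1+g_2)/(r−g_2) = 15400.57502/0.068 = 226479.04437
P_0 = D_1/(1+r)^1 + D_2/(1+r)^2 + D_3/(1+r)^3 + D_4/(1+r)^4 + D_5/(1+r)^5 + TV/(1+r)^5
    = 7187.26441 + 7733.04936 + 8320.28000 + 8952.10364 + 9631.90657 + 145186.82703 = 187011.43102

€187011.43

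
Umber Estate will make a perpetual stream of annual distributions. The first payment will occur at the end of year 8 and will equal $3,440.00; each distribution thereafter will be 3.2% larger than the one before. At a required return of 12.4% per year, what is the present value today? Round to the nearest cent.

$16497.06

Value at end of year 7: C₁ / (r − g) = $3,440.00 / (0.124 − 0.032) = $37,391.3043
Discount to today: PV = $37,391.3043 / (1 + 0.124)^7 = $37,391.3043 / 2.266544 = $16,497.06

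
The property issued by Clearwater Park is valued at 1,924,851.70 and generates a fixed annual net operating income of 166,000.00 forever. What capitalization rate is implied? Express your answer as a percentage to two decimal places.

P = C/r ⇒ r = C/P = 166,000.00/1,924,851.70 = 0.086240

8.62%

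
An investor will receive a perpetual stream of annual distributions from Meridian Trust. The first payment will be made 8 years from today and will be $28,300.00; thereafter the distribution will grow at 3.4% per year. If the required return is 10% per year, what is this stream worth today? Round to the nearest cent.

$220035.98

Value at end of year 7: C₁ / (r − g) = $28,300.00 / (0.1 − 0.034) = $428,787.8788
Discount to today: PV = $428,787.8788 / (1 + 0.1)^7 = $428,787.8788 / 1.948717 = $220,035.98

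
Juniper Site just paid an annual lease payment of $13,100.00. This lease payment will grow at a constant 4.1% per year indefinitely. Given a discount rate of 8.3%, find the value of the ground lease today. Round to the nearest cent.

D₁ = D₀ × (1 + g) = $13,100.00 × 1.041 = $13,637.1000
Growing perpetuity: P = D₁ / (r − g) = $13,637.1000 / (0.083 − 0.041) = $324,692.86

$324692.86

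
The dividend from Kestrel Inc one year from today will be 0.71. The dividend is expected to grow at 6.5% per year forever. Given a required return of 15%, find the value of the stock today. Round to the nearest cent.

8.35

Growing perpetuity: P = D₁ / (r − g) = 0.7100 / (0.15 − 0.065) = 8.35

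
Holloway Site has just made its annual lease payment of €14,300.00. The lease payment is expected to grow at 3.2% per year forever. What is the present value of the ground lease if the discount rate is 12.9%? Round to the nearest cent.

D₁ = D₀ × (1 + g) = €14,300.00 × 1.032 = €14,757.6000
Growing perpetuity: P = D₁ / (r − g) = €14,757.6000 / (0.129 − 0.032) = €152,140.21

€152140.21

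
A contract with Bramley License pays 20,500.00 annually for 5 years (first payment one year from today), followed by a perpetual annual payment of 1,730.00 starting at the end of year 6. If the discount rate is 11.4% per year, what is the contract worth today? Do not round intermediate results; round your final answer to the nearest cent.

83855.01

PV of 5-year annuity: 20,500.00 × [1 − (1+0.114)^−5] / 0.114 = 75009.65387
Perpetuity value at year 5: 1,730.00 / 0.114 = 15175.43860
PV of perpetuity: 15175.43860 / (1+0.114)^5 = 8845.35561
Total PV = 75009.65387 + 8845.35561 = 83855.00948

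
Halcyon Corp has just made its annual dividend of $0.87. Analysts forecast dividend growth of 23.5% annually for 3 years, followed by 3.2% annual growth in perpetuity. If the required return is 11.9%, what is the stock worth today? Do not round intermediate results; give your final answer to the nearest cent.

$17.06

D_1 = 1.07445
D_2 = 1.32695
D_3 = 1.63878
Terminal value at year 3: TV = D_3×(1+g_2)/(r−g_2) = 1.69122/0.087 = 19.43930
P_0 = D_1/(1+r)^1 + D_2/(1+r)^2 + D_3/(1+r)^3 + TV/(1+r)^3
    = 0.96019 + 1.05972 + 1.16958 + 13.87364 = 17.06313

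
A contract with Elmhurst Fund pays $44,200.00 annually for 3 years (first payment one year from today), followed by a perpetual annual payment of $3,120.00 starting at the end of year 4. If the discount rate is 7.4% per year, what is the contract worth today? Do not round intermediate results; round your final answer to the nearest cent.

$149186.02

PV of 3-year annuity: $44,200.00 × [1 − (1+0.074)^−3] / 0.074 = 115152.25491
Perpetuity value at year 3: $3,120.00 / 0.074 = 42162.16216
PV of perpetuity: 42162.16216 / (1+0.074)^3 = 34033.76770
Total PV = 115152.25491 + 34033.76770 = 149186.02261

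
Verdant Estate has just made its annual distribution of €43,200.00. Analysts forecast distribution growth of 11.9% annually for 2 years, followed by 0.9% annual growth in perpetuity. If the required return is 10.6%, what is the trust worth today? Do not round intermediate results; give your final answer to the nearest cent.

€547924.28

D_1 = 48340.80000
D_2 = 54093.35520
Terminal value at year 2: TV = D_2×(1+g_2)/(r−g_2) = 54580.19540/0.097 = 562682.42677
P_0 = D_1/(1+r)^1 + D_2/(1+r)^2 + TV/(1+r)^2
    = 43707.77577 + 44221.51997 + 459994.98606 = 547924.28180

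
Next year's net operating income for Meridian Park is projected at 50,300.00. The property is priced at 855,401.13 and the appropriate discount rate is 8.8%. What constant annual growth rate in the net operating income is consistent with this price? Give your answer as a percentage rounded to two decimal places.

P = D₁/(r−g) ⇒ g = r − D₁/P = 0.088 − 50,300.00/855,401.13 = 0.029197

2.92%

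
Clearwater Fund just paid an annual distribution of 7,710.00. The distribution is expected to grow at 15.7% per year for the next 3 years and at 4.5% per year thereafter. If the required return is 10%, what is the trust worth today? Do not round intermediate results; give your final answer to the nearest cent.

D_1 = 8920.47000
D_2 = 10320.98379
D_3 = 11941.37825
Terminal value at year 3: TV = D_3×(1+g_2)/(r−g_2) = 12478.74027/0.055 = 226886.18666
P_0 = D_1/(1+r)^1 + D_2/(1+r)^2 + D_3/(1+r)^3 + TV/(1+r)^3
    = 8109.51818 + 8529.73867 + 8971.73422 + 170462.95015 = 196073.94122

196073.94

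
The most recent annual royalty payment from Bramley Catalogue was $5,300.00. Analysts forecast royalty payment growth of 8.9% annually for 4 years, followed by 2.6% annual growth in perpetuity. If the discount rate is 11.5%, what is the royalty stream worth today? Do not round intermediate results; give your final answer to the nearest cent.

D_1 = 5771.70000
D_2 = 6285.38130
D_3 = 6844.78024
D_4 = 7453.96568
Terminal value at year 4: TV = D_4×(1+g_2)/(r−g_2) = 7647.76878/0.089 = 85929.98634
P_0 = D_1/(1+r)^1 + D_2/(1+r)^2 + D_3/(1+r)^3 + D_4/(1+r)^4 + TV/(1+r)^4
    = 5176.41256 + 5055.70697 + 4937.81605 + 4822.67415 + 55596.22108 = 75588.83080

$75588.83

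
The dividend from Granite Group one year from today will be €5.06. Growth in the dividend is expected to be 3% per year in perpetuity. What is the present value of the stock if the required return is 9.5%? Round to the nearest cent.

€77.85

Growing perpetuity: P = D₁ / (r − g) = €5.0600 / (0.095 − 0.03) = €77.85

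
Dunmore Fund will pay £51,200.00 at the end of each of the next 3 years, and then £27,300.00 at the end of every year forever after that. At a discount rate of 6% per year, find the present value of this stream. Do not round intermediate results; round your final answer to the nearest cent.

£518884.99

PV of 3-year annuity: £51,200.00 × [1 − (1+0.06)^−3] / 0.06 = 136858.21181
Perpetuity value at year 3: £27,300.00 / 0.06 = 455000.00000
PV of perpetuity: 455000.00000 / (1+0.06)^3 = 382026.77378
Total PV = 136858.21181 + 382026.77378 = 518884.98559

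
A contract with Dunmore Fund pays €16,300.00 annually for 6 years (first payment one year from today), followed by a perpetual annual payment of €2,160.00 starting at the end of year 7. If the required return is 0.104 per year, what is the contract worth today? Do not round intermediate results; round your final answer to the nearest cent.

PV of 6-year annuity: €16,300.00 × [1 − (1+0.104)^−6] / 0.104 = 70166.26926
Perpetuity value at year 6: €2,160.00 / 0.104 = 20769.23077
PV of perpetuity: 20769.23077 / (1+0.104)^6 = 11471.12392
Total PV = 70166.26926 + 11471.12392 = 81637.39318

€81637.39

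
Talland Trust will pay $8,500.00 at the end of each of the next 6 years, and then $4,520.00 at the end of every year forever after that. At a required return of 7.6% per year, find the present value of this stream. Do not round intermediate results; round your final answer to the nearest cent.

PV of 6-year annuity: $8,500.00 × [1 − (1+0.076)^−6] / 0.076 = 39775.89152
Perpetuity value at year 6: $4,520.00 / 0.076 = 59473.68421
PV of perpetuity: 59473.68421 / (1+0.076)^6 = 38322.26896
Total PV = 39775.89152 + 38322.26896 = 78098.16047

$78098.16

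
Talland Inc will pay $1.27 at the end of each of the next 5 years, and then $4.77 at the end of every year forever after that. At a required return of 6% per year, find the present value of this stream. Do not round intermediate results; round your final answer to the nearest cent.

$64.76

PV of 5-year annuity: $1.27 × [1 − (1+0.06)^−5] / 0.06 = 5.34970
Perpetuity value at year 5: $4.77 / 0.06 = 79.50000
PV of perpetuity: 79.50000 / (1+0.06)^5 = 59.40702
Total PV = 5.34970 + 59.40702 = 64.75673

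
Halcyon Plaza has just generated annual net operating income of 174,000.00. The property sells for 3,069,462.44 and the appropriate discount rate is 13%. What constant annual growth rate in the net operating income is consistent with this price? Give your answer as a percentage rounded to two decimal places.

P = D₀(1+g)/(r−g) ⇒ P(r−g) = D₀(1+g) ⇒ g(P+D₀) = P·r − D₀
g = (P·r − D₀)/(P + D₀) = (3,069,462.44×0.13 − 174,000.00) / (3,069,462.44 + 174,000.00) = 0.069380

6.94%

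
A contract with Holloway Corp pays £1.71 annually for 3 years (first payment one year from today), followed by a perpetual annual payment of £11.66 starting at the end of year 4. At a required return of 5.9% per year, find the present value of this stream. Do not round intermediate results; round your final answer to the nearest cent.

£170.98

PV of 3-year annuity: £1.71 × [1 − (1+0.059)^−3] / 0.059 = 4.57932
Perpetuity value at year 3: £11.66 / 0.059 = 197.62712
PV of perpetuity: 197.62712 / (1+0.059)^3 = 166.40204
Total PV = 4.57932 + 166.40204 = 170.98137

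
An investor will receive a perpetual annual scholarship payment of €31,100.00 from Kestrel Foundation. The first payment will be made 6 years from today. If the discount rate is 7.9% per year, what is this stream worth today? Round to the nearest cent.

Value at end of year 5: C / r = €31,100.00 / 0.079 = €393,670.8861
Discount to today: PV = €393,670.8861 / (1 + 0.079)^5 = €393,670.8861 / 1.462538 = €269,169.64

€269169.64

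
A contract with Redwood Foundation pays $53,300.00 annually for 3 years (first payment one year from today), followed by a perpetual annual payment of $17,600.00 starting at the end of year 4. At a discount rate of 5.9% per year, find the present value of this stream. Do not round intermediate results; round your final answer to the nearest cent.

PV of 3-year annuity: $53,300.00 × [1 − (1+0.059)^−3] / 0.059 = 142735.54387
Perpetuity value at year 3: $17,600.00 / 0.059 = 298305.08475
PV of perpetuity: 298305.08475 / (1+0.059)^3 = 251172.89765
Total PV = 142735.54387 + 251172.89765 = 393908.44152

$393908.44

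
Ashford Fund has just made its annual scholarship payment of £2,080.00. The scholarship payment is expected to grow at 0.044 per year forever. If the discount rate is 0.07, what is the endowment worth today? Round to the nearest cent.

£83520.00

D₁ = D₀ × (1 + g) = £2,080.00 × 1.044 = £2,171.5200
Growing perpetuity: P = D₁ / (r − g) = £2,171.5200 / (0.07 − 0.044) = £83,520.00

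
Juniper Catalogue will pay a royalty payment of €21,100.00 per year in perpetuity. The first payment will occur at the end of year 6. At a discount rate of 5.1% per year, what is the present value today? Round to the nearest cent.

€322625.51

Value at end of year 5: C / r = €21,100.00 / 0.051 = €413,725.4902
Discount to today: PV = €413,725.4902 / (1 + 0.051)^5 = €413,725.4902 / 1.282371 = €322,625.51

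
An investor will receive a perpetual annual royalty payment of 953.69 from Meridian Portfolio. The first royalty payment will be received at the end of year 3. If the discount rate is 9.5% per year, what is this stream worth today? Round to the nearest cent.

Value at end of year 2: C / r = 953.69 / 0.095 = 10,038.8421
Discount to today: PV = 10,038.8421 / (1 + 0.095)^2 = 10,038.8421 / 1.199025 = 8,372.50

8372.50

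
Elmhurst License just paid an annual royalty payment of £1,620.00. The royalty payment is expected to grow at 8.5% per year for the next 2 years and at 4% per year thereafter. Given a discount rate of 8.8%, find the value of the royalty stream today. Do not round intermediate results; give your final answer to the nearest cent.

£38133.31

D_1 = 1757.70000
D_2 = 1907.10450
Terminal value at year 2: TV = D_2×(1+g_2)/(r−g_2) = 1983.38868/0.048 = 41320.59750
P_0 = D_1/(1+r)^1 + D_2/(1+r)^2 + TV/(1+r)^2
    = 1615.53309 + 1611.07849 + 34906.70069 = 38133.31227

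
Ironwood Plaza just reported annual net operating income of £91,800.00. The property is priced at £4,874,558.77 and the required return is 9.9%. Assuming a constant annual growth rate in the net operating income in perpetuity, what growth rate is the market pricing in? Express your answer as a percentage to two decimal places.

7.87%

P = D₀(1+g)/(r−g) ⇒ P(r−g) = D₀(1+g) ⇒ g(P+D₀) = P·r − D₀
g = (P·r − D₀)/(P + D₀) = (£4,874,558.77×0.099 − £91,800.00) / (£4,874,558.77 + £91,800.00) = 0.078686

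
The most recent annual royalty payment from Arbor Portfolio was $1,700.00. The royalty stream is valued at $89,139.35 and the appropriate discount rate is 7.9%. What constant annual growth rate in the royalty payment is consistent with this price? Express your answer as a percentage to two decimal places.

5.88%

P = D₀(1+g)/(r−g) ⇒ P(r−g) = D₀(1+g) ⇒ g(P+D₀) = P·r − D₀
g = (P·r − D₀)/(P + D₀) = ($89,139.35×0.079 − $1,700.00) / ($89,139.35 + $1,700.00) = 0.058807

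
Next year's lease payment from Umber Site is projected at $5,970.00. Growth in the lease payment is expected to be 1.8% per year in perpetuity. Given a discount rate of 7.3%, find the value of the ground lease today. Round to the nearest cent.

$108545.45

Growing perpetuity: P = D₁ / (r − g) = $5,970.0000 / (0.073 − 0.018) = $108,545.45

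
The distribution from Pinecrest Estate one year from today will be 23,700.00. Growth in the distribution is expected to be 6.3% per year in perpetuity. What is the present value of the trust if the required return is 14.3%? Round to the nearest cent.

Growing perpetuity: P = D₁ / (r − g) = 23,700.0000 / (0.143 − 0.063) = 296,250.00

296250.00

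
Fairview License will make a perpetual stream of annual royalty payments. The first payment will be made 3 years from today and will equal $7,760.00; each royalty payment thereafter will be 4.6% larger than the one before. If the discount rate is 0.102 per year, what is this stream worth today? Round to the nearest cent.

$114106.53

Value at end of year 2: C₁ / (r − g) = $7,760.00 / (0.102 − 0.046) = $138,571.4286
Discount to today: PV = $138,571.4286 / (1 + 0.102)^2 = $138,571.4286 / 1.214404 = $114,106.53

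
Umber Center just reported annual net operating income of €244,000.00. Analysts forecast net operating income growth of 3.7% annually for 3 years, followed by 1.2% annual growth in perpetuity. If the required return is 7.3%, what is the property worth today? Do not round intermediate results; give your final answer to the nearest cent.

€4338047.33

D_1 = 253028.00000
D_2 = 262390.03600
D_3 = 272098.46733
Terminal value at year 3: TV = D_3×(1+g_2)/(r−g_2) = 275363.64894/0.061 = 4514158.17934
P_0 = D_1/(1+r)^1 + D_2/(1+r)^2 + D_3/(1+r)^3 + TV/(1+r)^3
    = 235813.60671 + 227901.87340 + 220255.58501 + 3654076.26279 = 4338047.32791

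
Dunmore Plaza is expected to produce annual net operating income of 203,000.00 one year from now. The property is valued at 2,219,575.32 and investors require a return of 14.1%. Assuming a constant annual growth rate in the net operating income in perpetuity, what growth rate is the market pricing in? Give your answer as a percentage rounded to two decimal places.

P = D₁/(r−g) ⇒ g = r − D₁/P = 0.141 − 203,000.00/2,219,575.32 = 0.049541

4.95%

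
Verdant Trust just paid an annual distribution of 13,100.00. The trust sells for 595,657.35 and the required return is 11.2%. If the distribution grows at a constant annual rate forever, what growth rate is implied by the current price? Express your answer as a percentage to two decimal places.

8.81%

P = D₀(1+g)/(r−g) ⇒ P(r−g) = D₀(1+g) ⇒ g(P+D₀) = P·r − D₀
g = (P·r − D₀)/(P + D₀) = (595,657.35×0.112 − 13,100.00) / (595,657.35 + 13,100.00) = 0.088071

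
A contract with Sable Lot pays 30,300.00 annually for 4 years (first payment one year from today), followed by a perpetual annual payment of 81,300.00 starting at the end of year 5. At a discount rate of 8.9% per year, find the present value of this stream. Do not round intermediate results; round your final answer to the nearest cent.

PV of 4-year annuity: 30,300.00 × [1 − (1+0.089)^−4] / 0.089 = 98379.36427
Perpetuity value at year 4: 81,300.00 / 0.089 = 913483.14607
PV of perpetuity: 913483.14607 / (1+0.089)^4 = 649514.75284
Total PV = 98379.36427 + 649514.75284 = 747894.11710

747894.12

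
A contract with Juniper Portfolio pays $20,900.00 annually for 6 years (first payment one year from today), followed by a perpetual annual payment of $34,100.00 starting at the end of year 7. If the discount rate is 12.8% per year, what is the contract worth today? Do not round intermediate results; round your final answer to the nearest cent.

$213343.38

PV of 6-year annuity: $20,900.00 × [1 − (1+0.128)^−6] / 0.128 = 84016.20353
Perpetuity value at year 6: $34,100.00 / 0.128 = 266406.25000
PV of perpetuity: 266406.25000 / (1+0.128)^6 = 129327.18109
Total PV = 84016.20353 + 129327.18109 = 213343.38461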